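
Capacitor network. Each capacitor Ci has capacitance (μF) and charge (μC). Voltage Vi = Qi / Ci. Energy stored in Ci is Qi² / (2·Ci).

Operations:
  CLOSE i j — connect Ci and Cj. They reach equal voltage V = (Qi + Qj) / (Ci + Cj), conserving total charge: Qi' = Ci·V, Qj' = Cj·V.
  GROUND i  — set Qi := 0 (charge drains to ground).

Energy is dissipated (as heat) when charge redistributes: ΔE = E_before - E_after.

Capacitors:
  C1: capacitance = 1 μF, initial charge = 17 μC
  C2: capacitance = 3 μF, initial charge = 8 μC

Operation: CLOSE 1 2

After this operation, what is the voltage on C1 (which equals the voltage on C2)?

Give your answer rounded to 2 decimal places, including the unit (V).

Initial: C1(1μF, Q=17μC, V=17.00V), C2(3μF, Q=8μC, V=2.67V)
Op 1: CLOSE 1-2: Q_total=25.00, C_total=4.00, V=6.25; Q1=6.25, Q2=18.75; dissipated=77.042

Answer: 6.25 V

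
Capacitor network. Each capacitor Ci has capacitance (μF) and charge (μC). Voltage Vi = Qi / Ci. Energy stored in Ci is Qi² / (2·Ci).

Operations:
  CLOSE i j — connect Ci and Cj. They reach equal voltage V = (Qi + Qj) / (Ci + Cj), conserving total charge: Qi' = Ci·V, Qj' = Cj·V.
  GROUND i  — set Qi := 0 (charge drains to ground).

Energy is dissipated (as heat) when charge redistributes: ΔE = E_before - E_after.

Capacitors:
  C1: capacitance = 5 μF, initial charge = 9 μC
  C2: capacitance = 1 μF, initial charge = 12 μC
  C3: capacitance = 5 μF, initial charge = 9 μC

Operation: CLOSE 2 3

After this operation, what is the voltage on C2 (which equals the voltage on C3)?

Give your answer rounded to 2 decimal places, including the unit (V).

Answer: 3.50 V

Derivation:
Initial: C1(5μF, Q=9μC, V=1.80V), C2(1μF, Q=12μC, V=12.00V), C3(5μF, Q=9μC, V=1.80V)
Op 1: CLOSE 2-3: Q_total=21.00, C_total=6.00, V=3.50; Q2=3.50, Q3=17.50; dissipated=43.350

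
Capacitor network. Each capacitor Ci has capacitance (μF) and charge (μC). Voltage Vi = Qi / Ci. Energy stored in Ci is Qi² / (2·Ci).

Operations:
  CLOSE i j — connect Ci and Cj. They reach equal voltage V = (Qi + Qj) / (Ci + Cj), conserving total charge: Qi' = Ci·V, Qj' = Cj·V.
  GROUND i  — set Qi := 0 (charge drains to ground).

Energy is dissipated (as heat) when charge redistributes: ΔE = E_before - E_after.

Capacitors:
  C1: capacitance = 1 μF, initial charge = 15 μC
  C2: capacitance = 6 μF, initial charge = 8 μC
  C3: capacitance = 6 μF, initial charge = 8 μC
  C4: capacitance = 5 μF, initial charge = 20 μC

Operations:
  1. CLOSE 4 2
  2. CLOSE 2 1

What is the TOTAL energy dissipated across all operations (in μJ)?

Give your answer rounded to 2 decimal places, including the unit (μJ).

Answer: 76.18 μJ

Derivation:
Initial: C1(1μF, Q=15μC, V=15.00V), C2(6μF, Q=8μC, V=1.33V), C3(6μF, Q=8μC, V=1.33V), C4(5μF, Q=20μC, V=4.00V)
Op 1: CLOSE 4-2: Q_total=28.00, C_total=11.00, V=2.55; Q4=12.73, Q2=15.27; dissipated=9.697
Op 2: CLOSE 2-1: Q_total=30.27, C_total=7.00, V=4.32; Q2=25.95, Q1=4.32; dissipated=66.478
Total dissipated: 76.175 μJ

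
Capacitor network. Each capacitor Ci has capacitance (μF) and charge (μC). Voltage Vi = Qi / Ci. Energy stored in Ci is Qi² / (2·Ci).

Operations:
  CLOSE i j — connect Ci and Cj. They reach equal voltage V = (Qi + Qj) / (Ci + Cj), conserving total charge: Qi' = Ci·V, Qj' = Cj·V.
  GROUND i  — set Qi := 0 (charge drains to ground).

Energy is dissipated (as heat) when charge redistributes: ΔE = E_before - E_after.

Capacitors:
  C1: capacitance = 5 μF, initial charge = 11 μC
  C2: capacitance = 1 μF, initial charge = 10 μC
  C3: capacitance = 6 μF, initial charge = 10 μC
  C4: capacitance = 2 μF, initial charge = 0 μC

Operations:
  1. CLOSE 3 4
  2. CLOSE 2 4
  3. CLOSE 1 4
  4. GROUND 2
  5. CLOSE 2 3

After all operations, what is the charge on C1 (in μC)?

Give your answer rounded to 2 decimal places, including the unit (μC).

Answer: 13.81 μC

Derivation:
Initial: C1(5μF, Q=11μC, V=2.20V), C2(1μF, Q=10μC, V=10.00V), C3(6μF, Q=10μC, V=1.67V), C4(2μF, Q=0μC, V=0.00V)
Op 1: CLOSE 3-4: Q_total=10.00, C_total=8.00, V=1.25; Q3=7.50, Q4=2.50; dissipated=2.083
Op 2: CLOSE 2-4: Q_total=12.50, C_total=3.00, V=4.17; Q2=4.17, Q4=8.33; dissipated=25.521
Op 3: CLOSE 1-4: Q_total=19.33, C_total=7.00, V=2.76; Q1=13.81, Q4=5.52; dissipated=2.763
Op 4: GROUND 2: Q2=0; energy lost=8.681
Op 5: CLOSE 2-3: Q_total=7.50, C_total=7.00, V=1.07; Q2=1.07, Q3=6.43; dissipated=0.670
Final charges: Q1=13.81, Q2=1.07, Q3=6.43, Q4=5.52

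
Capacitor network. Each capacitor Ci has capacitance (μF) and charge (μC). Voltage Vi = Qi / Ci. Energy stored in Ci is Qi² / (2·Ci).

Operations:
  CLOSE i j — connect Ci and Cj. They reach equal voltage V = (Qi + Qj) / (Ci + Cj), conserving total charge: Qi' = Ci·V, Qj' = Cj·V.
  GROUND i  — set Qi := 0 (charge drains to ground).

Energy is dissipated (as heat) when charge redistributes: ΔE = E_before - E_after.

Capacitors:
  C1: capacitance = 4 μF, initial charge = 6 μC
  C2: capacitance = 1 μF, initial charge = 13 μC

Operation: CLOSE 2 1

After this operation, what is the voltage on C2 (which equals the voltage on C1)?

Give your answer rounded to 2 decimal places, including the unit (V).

Initial: C1(4μF, Q=6μC, V=1.50V), C2(1μF, Q=13μC, V=13.00V)
Op 1: CLOSE 2-1: Q_total=19.00, C_total=5.00, V=3.80; Q2=3.80, Q1=15.20; dissipated=52.900

Answer: 3.80 V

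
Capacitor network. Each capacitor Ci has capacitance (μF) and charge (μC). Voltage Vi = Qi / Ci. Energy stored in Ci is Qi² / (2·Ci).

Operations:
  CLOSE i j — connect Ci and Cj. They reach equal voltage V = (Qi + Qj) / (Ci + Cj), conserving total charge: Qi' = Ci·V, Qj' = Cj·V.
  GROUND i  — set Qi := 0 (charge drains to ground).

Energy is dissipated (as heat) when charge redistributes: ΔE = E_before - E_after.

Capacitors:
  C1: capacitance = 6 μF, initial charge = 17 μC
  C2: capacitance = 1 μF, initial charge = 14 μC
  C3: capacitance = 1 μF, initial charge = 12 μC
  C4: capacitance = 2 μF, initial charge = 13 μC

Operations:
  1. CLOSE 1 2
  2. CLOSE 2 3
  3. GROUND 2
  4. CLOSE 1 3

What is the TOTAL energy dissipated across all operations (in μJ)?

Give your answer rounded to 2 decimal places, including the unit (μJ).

Initial: C1(6μF, Q=17μC, V=2.83V), C2(1μF, Q=14μC, V=14.00V), C3(1μF, Q=12μC, V=12.00V), C4(2μF, Q=13μC, V=6.50V)
Op 1: CLOSE 1-2: Q_total=31.00, C_total=7.00, V=4.43; Q1=26.57, Q2=4.43; dissipated=53.440
Op 2: CLOSE 2-3: Q_total=16.43, C_total=2.00, V=8.21; Q2=8.21, Q3=8.21; dissipated=14.332
Op 3: GROUND 2: Q2=0; energy lost=33.737
Op 4: CLOSE 1-3: Q_total=34.79, C_total=7.00, V=4.97; Q1=29.82, Q3=4.97; dissipated=6.142
Total dissipated: 107.651 μJ

Answer: 107.65 μJ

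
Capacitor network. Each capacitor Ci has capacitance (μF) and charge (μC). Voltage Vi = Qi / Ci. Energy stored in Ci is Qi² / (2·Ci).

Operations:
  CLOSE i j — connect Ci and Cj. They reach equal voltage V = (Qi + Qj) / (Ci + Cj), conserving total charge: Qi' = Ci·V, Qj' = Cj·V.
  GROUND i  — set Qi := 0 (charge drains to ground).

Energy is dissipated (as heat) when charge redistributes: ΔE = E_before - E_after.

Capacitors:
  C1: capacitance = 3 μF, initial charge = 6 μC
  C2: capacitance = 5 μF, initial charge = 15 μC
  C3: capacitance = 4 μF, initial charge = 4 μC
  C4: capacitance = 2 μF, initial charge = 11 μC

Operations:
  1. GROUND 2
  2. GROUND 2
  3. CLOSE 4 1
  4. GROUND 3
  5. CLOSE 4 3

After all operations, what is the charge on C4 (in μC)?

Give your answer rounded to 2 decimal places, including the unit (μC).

Initial: C1(3μF, Q=6μC, V=2.00V), C2(5μF, Q=15μC, V=3.00V), C3(4μF, Q=4μC, V=1.00V), C4(2μF, Q=11μC, V=5.50V)
Op 1: GROUND 2: Q2=0; energy lost=22.500
Op 2: GROUND 2: Q2=0; energy lost=0.000
Op 3: CLOSE 4-1: Q_total=17.00, C_total=5.00, V=3.40; Q4=6.80, Q1=10.20; dissipated=7.350
Op 4: GROUND 3: Q3=0; energy lost=2.000
Op 5: CLOSE 4-3: Q_total=6.80, C_total=6.00, V=1.13; Q4=2.27, Q3=4.53; dissipated=7.707
Final charges: Q1=10.20, Q2=0.00, Q3=4.53, Q4=2.27

Answer: 2.27 μC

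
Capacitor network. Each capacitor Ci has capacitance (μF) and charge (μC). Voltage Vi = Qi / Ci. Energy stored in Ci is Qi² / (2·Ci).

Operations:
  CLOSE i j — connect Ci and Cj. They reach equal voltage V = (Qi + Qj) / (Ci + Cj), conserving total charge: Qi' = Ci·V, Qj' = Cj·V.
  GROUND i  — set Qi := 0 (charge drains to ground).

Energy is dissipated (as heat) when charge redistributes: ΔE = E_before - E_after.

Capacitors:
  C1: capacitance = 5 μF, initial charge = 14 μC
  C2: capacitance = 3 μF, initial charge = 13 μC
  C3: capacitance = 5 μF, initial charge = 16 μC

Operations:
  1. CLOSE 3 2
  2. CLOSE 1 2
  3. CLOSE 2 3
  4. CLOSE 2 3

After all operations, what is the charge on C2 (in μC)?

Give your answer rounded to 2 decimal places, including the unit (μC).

Answer: 10.29 μC

Derivation:
Initial: C1(5μF, Q=14μC, V=2.80V), C2(3μF, Q=13μC, V=4.33V), C3(5μF, Q=16μC, V=3.20V)
Op 1: CLOSE 3-2: Q_total=29.00, C_total=8.00, V=3.62; Q3=18.12, Q2=10.88; dissipated=1.204
Op 2: CLOSE 1-2: Q_total=24.88, C_total=8.00, V=3.11; Q1=15.55, Q2=9.33; dissipated=0.638
Op 3: CLOSE 2-3: Q_total=27.45, C_total=8.00, V=3.43; Q2=10.29, Q3=17.16; dissipated=0.249
Op 4: CLOSE 2-3: Q_total=27.45, C_total=8.00, V=3.43; Q2=10.29, Q3=17.16; dissipated=0.000
Final charges: Q1=15.55, Q2=10.29, Q3=17.16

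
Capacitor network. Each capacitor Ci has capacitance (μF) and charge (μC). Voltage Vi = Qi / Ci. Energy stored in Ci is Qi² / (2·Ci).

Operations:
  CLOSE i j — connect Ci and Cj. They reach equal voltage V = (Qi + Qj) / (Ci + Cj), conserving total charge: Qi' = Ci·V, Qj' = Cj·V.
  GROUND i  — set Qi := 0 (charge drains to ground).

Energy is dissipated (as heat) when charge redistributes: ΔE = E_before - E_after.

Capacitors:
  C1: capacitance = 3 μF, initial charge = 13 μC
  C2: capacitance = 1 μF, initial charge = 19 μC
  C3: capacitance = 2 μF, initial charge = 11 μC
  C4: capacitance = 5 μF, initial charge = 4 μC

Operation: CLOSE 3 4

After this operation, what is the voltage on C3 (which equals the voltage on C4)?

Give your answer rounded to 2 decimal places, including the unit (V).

Answer: 2.14 V

Derivation:
Initial: C1(3μF, Q=13μC, V=4.33V), C2(1μF, Q=19μC, V=19.00V), C3(2μF, Q=11μC, V=5.50V), C4(5μF, Q=4μC, V=0.80V)
Op 1: CLOSE 3-4: Q_total=15.00, C_total=7.00, V=2.14; Q3=4.29, Q4=10.71; dissipated=15.779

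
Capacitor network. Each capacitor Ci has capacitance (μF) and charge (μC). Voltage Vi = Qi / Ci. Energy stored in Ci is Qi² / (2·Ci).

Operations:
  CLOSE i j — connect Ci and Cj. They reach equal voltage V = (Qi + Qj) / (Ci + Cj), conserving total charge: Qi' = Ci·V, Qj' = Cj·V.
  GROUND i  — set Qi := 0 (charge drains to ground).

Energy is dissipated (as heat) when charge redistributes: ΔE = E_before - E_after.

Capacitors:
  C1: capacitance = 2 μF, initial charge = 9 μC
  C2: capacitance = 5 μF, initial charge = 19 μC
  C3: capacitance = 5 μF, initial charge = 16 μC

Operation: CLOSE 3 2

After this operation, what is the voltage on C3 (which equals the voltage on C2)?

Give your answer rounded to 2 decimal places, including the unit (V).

Initial: C1(2μF, Q=9μC, V=4.50V), C2(5μF, Q=19μC, V=3.80V), C3(5μF, Q=16μC, V=3.20V)
Op 1: CLOSE 3-2: Q_total=35.00, C_total=10.00, V=3.50; Q3=17.50, Q2=17.50; dissipated=0.450

Answer: 3.50 V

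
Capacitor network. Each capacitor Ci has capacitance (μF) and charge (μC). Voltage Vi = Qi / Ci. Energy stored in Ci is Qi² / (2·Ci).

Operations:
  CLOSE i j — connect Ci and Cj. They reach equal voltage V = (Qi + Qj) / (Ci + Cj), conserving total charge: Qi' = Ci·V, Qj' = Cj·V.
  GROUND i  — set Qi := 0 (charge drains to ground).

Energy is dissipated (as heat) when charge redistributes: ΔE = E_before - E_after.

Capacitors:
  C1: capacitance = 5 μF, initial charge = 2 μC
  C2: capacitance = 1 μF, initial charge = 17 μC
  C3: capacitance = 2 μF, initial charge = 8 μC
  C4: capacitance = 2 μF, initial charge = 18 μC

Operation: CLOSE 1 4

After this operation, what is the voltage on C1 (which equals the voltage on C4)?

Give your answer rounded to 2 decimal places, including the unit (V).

Initial: C1(5μF, Q=2μC, V=0.40V), C2(1μF, Q=17μC, V=17.00V), C3(2μF, Q=8μC, V=4.00V), C4(2μF, Q=18μC, V=9.00V)
Op 1: CLOSE 1-4: Q_total=20.00, C_total=7.00, V=2.86; Q1=14.29, Q4=5.71; dissipated=52.829

Answer: 2.86 V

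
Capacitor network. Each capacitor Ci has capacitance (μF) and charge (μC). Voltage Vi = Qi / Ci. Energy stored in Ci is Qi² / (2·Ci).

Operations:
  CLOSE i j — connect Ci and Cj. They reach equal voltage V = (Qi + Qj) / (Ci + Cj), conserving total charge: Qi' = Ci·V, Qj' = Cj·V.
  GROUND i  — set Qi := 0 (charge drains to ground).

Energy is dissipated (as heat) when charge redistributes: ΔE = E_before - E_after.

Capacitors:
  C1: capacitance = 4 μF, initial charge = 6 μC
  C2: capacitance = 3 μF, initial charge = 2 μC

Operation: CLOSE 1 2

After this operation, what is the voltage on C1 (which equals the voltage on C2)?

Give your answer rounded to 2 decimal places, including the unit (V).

Answer: 1.14 V

Derivation:
Initial: C1(4μF, Q=6μC, V=1.50V), C2(3μF, Q=2μC, V=0.67V)
Op 1: CLOSE 1-2: Q_total=8.00, C_total=7.00, V=1.14; Q1=4.57, Q2=3.43; dissipated=0.595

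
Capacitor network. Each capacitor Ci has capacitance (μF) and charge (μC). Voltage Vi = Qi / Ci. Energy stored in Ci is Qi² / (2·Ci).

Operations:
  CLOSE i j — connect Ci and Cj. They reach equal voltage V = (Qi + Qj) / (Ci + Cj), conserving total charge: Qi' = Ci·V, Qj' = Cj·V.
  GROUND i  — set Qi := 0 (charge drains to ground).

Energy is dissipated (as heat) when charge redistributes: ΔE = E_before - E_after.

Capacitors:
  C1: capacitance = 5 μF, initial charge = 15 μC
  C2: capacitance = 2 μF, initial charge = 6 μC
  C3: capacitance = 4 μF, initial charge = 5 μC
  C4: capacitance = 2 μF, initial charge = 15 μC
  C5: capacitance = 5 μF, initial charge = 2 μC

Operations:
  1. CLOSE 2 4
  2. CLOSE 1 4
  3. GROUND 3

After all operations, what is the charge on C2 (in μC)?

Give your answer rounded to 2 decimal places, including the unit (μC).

Initial: C1(5μF, Q=15μC, V=3.00V), C2(2μF, Q=6μC, V=3.00V), C3(4μF, Q=5μC, V=1.25V), C4(2μF, Q=15μC, V=7.50V), C5(5μF, Q=2μC, V=0.40V)
Op 1: CLOSE 2-4: Q_total=21.00, C_total=4.00, V=5.25; Q2=10.50, Q4=10.50; dissipated=10.125
Op 2: CLOSE 1-4: Q_total=25.50, C_total=7.00, V=3.64; Q1=18.21, Q4=7.29; dissipated=3.616
Op 3: GROUND 3: Q3=0; energy lost=3.125
Final charges: Q1=18.21, Q2=10.50, Q3=0.00, Q4=7.29, Q5=2.00

Answer: 10.50 μC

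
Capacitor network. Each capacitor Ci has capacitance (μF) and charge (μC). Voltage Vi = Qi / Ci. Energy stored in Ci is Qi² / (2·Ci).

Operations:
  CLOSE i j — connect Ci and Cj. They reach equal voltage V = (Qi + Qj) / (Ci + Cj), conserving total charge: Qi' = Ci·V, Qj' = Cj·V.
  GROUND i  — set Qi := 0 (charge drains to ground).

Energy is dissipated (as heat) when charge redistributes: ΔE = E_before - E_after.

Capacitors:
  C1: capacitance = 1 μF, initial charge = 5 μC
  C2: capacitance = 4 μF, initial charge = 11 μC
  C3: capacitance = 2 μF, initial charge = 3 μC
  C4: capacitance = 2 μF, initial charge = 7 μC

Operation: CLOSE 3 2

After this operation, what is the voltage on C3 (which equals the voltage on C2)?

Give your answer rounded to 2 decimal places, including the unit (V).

Answer: 2.33 V

Derivation:
Initial: C1(1μF, Q=5μC, V=5.00V), C2(4μF, Q=11μC, V=2.75V), C3(2μF, Q=3μC, V=1.50V), C4(2μF, Q=7μC, V=3.50V)
Op 1: CLOSE 3-2: Q_total=14.00, C_total=6.00, V=2.33; Q3=4.67, Q2=9.33; dissipated=1.042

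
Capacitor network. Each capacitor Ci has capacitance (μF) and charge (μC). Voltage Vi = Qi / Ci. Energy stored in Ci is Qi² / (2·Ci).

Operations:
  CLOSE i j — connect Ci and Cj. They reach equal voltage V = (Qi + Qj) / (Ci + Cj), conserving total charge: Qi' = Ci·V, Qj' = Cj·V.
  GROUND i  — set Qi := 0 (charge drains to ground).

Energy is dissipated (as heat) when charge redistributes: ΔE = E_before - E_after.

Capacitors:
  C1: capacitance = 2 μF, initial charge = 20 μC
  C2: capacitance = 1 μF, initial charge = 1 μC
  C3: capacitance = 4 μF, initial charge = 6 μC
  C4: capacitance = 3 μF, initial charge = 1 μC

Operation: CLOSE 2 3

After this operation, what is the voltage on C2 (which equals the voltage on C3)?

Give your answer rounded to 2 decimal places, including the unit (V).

Initial: C1(2μF, Q=20μC, V=10.00V), C2(1μF, Q=1μC, V=1.00V), C3(4μF, Q=6μC, V=1.50V), C4(3μF, Q=1μC, V=0.33V)
Op 1: CLOSE 2-3: Q_total=7.00, C_total=5.00, V=1.40; Q2=1.40, Q3=5.60; dissipated=0.100

Answer: 1.40 V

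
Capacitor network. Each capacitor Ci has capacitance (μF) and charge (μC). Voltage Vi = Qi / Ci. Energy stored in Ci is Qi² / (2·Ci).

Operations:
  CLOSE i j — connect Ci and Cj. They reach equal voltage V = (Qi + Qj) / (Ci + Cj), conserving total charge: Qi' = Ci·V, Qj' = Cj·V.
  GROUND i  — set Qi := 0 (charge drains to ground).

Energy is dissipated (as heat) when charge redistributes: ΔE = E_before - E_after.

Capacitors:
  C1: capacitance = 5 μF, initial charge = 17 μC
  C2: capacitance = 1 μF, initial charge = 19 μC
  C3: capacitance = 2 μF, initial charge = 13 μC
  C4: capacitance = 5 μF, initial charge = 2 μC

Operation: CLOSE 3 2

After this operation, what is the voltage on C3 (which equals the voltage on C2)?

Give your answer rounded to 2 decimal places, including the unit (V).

Initial: C1(5μF, Q=17μC, V=3.40V), C2(1μF, Q=19μC, V=19.00V), C3(2μF, Q=13μC, V=6.50V), C4(5μF, Q=2μC, V=0.40V)
Op 1: CLOSE 3-2: Q_total=32.00, C_total=3.00, V=10.67; Q3=21.33, Q2=10.67; dissipated=52.083

Answer: 10.67 V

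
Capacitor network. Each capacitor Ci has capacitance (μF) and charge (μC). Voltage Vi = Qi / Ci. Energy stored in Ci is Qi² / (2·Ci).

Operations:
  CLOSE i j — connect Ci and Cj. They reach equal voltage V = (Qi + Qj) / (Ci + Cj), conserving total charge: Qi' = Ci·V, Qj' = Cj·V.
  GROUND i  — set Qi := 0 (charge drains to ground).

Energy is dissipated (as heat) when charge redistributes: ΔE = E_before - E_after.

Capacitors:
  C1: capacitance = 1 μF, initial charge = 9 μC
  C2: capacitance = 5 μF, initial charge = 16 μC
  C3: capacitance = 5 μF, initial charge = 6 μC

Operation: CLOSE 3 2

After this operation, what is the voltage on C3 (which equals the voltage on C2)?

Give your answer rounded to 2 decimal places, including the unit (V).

Answer: 2.20 V

Derivation:
Initial: C1(1μF, Q=9μC, V=9.00V), C2(5μF, Q=16μC, V=3.20V), C3(5μF, Q=6μC, V=1.20V)
Op 1: CLOSE 3-2: Q_total=22.00, C_total=10.00, V=2.20; Q3=11.00, Q2=11.00; dissipated=5.000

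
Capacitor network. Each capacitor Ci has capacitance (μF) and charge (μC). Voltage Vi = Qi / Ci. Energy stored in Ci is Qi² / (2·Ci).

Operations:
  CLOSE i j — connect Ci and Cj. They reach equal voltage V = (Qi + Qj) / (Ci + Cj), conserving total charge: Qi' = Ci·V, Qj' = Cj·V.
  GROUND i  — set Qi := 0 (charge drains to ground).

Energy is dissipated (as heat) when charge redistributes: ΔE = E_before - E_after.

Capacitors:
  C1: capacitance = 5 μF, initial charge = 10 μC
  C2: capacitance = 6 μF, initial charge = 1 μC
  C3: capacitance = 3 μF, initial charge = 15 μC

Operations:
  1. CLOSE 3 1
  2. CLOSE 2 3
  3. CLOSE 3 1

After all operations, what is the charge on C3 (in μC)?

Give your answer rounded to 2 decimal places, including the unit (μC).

Initial: C1(5μF, Q=10μC, V=2.00V), C2(6μF, Q=1μC, V=0.17V), C3(3μF, Q=15μC, V=5.00V)
Op 1: CLOSE 3-1: Q_total=25.00, C_total=8.00, V=3.12; Q3=9.38, Q1=15.62; dissipated=8.438
Op 2: CLOSE 2-3: Q_total=10.38, C_total=9.00, V=1.15; Q2=6.92, Q3=3.46; dissipated=8.752
Op 3: CLOSE 3-1: Q_total=19.08, C_total=8.00, V=2.39; Q3=7.16, Q1=11.93; dissipated=3.647
Final charges: Q1=11.93, Q2=6.92, Q3=7.16

Answer: 7.16 μC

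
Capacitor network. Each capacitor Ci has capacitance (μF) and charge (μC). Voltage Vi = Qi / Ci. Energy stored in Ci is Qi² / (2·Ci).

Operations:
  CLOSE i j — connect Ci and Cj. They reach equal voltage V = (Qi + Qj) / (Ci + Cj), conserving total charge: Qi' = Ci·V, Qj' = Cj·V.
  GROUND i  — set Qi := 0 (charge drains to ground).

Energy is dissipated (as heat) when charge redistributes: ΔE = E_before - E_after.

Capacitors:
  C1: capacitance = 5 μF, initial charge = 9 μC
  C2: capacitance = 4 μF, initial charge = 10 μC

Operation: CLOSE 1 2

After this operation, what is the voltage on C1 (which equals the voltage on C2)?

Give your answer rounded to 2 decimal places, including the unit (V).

Answer: 2.11 V

Derivation:
Initial: C1(5μF, Q=9μC, V=1.80V), C2(4μF, Q=10μC, V=2.50V)
Op 1: CLOSE 1-2: Q_total=19.00, C_total=9.00, V=2.11; Q1=10.56, Q2=8.44; dissipated=0.544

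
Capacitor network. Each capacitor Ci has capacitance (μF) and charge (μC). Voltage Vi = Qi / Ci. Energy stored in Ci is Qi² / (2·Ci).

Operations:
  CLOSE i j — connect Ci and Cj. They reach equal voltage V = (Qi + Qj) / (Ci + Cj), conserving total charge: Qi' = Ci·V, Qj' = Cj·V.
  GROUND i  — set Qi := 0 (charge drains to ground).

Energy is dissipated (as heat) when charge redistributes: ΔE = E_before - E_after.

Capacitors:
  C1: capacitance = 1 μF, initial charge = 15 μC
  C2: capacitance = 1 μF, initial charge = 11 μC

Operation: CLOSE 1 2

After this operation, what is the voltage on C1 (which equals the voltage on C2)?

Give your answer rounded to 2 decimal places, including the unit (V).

Answer: 13.00 V

Derivation:
Initial: C1(1μF, Q=15μC, V=15.00V), C2(1μF, Q=11μC, V=11.00V)
Op 1: CLOSE 1-2: Q_total=26.00, C_total=2.00, V=13.00; Q1=13.00, Q2=13.00; dissipated=4.000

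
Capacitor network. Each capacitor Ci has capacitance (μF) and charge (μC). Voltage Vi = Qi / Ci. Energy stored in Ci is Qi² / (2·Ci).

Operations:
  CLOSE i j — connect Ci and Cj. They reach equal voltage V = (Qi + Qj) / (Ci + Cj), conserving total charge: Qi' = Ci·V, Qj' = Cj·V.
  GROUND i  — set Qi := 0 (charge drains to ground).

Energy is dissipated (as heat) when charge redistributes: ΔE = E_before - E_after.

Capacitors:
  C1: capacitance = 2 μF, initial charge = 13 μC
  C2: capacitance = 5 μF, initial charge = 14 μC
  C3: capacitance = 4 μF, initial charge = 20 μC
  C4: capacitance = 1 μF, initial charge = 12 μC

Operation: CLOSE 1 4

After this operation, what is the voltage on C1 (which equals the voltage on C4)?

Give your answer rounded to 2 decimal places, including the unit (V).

Initial: C1(2μF, Q=13μC, V=6.50V), C2(5μF, Q=14μC, V=2.80V), C3(4μF, Q=20μC, V=5.00V), C4(1μF, Q=12μC, V=12.00V)
Op 1: CLOSE 1-4: Q_total=25.00, C_total=3.00, V=8.33; Q1=16.67, Q4=8.33; dissipated=10.083

Answer: 8.33 V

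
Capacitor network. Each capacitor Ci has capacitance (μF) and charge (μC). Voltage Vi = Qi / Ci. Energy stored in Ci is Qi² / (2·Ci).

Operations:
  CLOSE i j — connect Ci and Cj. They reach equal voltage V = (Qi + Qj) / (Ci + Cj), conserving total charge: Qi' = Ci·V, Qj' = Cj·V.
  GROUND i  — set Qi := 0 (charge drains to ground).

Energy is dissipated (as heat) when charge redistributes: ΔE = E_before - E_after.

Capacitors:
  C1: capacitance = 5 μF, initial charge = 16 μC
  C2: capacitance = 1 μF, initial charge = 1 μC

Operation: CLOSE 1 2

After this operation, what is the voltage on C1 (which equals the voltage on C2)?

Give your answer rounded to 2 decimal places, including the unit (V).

Initial: C1(5μF, Q=16μC, V=3.20V), C2(1μF, Q=1μC, V=1.00V)
Op 1: CLOSE 1-2: Q_total=17.00, C_total=6.00, V=2.83; Q1=14.17, Q2=2.83; dissipated=2.017

Answer: 2.83 V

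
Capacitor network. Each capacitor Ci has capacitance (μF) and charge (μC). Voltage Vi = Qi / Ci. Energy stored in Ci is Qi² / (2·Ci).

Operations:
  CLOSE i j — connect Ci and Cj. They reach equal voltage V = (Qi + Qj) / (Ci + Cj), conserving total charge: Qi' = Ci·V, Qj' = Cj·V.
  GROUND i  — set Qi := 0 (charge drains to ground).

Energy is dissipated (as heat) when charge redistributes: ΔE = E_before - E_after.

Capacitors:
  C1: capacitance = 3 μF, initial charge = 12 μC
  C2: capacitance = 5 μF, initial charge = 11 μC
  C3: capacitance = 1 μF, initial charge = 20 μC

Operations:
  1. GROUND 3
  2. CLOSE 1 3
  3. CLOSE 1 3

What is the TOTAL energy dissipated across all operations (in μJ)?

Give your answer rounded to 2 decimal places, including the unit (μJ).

Initial: C1(3μF, Q=12μC, V=4.00V), C2(5μF, Q=11μC, V=2.20V), C3(1μF, Q=20μC, V=20.00V)
Op 1: GROUND 3: Q3=0; energy lost=200.000
Op 2: CLOSE 1-3: Q_total=12.00, C_total=4.00, V=3.00; Q1=9.00, Q3=3.00; dissipated=6.000
Op 3: CLOSE 1-3: Q_total=12.00, C_total=4.00, V=3.00; Q1=9.00, Q3=3.00; dissipated=0.000
Total dissipated: 206.000 μJ

Answer: 206.00 μJ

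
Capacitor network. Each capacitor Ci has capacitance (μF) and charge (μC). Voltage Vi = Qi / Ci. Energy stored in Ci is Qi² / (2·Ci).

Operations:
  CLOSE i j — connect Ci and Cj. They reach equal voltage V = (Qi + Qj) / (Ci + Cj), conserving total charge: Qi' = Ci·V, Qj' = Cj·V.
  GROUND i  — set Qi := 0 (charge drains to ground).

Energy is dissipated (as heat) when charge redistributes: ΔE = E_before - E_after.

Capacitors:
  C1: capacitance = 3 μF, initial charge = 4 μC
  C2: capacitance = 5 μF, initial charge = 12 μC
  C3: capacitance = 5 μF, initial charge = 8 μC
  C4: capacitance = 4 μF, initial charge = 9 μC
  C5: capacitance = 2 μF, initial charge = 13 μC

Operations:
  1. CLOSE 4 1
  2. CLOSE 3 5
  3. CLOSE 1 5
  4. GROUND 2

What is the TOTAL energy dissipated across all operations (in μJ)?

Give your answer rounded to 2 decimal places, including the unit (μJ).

Answer: 33.05 μJ

Derivation:
Initial: C1(3μF, Q=4μC, V=1.33V), C2(5μF, Q=12μC, V=2.40V), C3(5μF, Q=8μC, V=1.60V), C4(4μF, Q=9μC, V=2.25V), C5(2μF, Q=13μC, V=6.50V)
Op 1: CLOSE 4-1: Q_total=13.00, C_total=7.00, V=1.86; Q4=7.43, Q1=5.57; dissipated=0.720
Op 2: CLOSE 3-5: Q_total=21.00, C_total=7.00, V=3.00; Q3=15.00, Q5=6.00; dissipated=17.150
Op 3: CLOSE 1-5: Q_total=11.57, C_total=5.00, V=2.31; Q1=6.94, Q5=4.63; dissipated=0.784
Op 4: GROUND 2: Q2=0; energy lost=14.400
Total dissipated: 33.054 μJ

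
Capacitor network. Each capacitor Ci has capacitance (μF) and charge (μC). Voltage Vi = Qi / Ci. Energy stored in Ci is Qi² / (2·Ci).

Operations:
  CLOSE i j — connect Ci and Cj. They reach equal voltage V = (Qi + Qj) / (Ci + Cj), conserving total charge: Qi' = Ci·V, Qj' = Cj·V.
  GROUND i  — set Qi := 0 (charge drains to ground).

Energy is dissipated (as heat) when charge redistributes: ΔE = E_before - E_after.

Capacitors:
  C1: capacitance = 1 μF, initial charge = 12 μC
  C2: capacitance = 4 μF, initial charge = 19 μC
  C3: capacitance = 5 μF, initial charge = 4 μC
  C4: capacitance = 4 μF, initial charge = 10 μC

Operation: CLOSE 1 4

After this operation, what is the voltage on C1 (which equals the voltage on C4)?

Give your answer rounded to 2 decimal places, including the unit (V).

Answer: 4.40 V

Derivation:
Initial: C1(1μF, Q=12μC, V=12.00V), C2(4μF, Q=19μC, V=4.75V), C3(5μF, Q=4μC, V=0.80V), C4(4μF, Q=10μC, V=2.50V)
Op 1: CLOSE 1-4: Q_total=22.00, C_total=5.00, V=4.40; Q1=4.40, Q4=17.60; dissipated=36.100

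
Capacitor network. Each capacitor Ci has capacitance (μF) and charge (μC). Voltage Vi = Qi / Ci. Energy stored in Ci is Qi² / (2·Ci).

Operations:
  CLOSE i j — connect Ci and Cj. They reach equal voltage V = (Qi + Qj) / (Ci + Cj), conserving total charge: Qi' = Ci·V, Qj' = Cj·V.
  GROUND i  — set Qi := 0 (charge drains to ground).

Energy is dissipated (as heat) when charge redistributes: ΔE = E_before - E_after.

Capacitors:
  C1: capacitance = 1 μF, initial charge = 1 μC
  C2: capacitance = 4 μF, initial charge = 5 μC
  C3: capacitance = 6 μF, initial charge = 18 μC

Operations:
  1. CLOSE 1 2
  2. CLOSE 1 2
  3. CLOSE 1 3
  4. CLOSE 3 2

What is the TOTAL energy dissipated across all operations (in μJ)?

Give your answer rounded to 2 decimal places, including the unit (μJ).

Initial: C1(1μF, Q=1μC, V=1.00V), C2(4μF, Q=5μC, V=1.25V), C3(6μF, Q=18μC, V=3.00V)
Op 1: CLOSE 1-2: Q_total=6.00, C_total=5.00, V=1.20; Q1=1.20, Q2=4.80; dissipated=0.025
Op 2: CLOSE 1-2: Q_total=6.00, C_total=5.00, V=1.20; Q1=1.20, Q2=4.80; dissipated=0.000
Op 3: CLOSE 1-3: Q_total=19.20, C_total=7.00, V=2.74; Q1=2.74, Q3=16.46; dissipated=1.389
Op 4: CLOSE 3-2: Q_total=21.26, C_total=10.00, V=2.13; Q3=12.75, Q2=8.50; dissipated=2.856
Total dissipated: 4.270 μJ

Answer: 4.27 μJ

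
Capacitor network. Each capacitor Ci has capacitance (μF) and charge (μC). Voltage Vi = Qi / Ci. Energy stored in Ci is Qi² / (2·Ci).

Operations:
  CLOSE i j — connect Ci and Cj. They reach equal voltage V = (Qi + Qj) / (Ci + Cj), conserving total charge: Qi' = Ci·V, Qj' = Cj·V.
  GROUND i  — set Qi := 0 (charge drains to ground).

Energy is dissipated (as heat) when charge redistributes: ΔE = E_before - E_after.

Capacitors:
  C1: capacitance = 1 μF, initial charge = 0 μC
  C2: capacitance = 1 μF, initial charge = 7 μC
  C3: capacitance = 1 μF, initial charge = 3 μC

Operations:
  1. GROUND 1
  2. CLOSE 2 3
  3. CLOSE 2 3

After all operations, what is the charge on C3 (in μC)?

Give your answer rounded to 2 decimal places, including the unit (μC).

Initial: C1(1μF, Q=0μC, V=0.00V), C2(1μF, Q=7μC, V=7.00V), C3(1μF, Q=3μC, V=3.00V)
Op 1: GROUND 1: Q1=0; energy lost=0.000
Op 2: CLOSE 2-3: Q_total=10.00, C_total=2.00, V=5.00; Q2=5.00, Q3=5.00; dissipated=4.000
Op 3: CLOSE 2-3: Q_total=10.00, C_total=2.00, V=5.00; Q2=5.00, Q3=5.00; dissipated=0.000
Final charges: Q1=0.00, Q2=5.00, Q3=5.00

Answer: 5.00 μC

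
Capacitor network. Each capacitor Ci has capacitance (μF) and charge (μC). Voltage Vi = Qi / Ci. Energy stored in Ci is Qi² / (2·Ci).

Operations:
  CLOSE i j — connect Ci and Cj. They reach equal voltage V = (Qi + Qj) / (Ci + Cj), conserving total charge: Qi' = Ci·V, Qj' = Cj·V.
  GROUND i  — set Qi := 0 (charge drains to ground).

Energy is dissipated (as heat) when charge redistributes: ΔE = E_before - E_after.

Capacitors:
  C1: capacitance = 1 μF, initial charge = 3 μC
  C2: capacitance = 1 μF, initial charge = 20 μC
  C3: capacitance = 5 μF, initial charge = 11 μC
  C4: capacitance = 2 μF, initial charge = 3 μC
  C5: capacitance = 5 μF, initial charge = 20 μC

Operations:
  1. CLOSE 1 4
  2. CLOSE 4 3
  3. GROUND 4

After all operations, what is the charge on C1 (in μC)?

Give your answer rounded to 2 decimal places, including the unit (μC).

Answer: 2.00 μC

Derivation:
Initial: C1(1μF, Q=3μC, V=3.00V), C2(1μF, Q=20μC, V=20.00V), C3(5μF, Q=11μC, V=2.20V), C4(2μF, Q=3μC, V=1.50V), C5(5μF, Q=20μC, V=4.00V)
Op 1: CLOSE 1-4: Q_total=6.00, C_total=3.00, V=2.00; Q1=2.00, Q4=4.00; dissipated=0.750
Op 2: CLOSE 4-3: Q_total=15.00, C_total=7.00, V=2.14; Q4=4.29, Q3=10.71; dissipated=0.029
Op 3: GROUND 4: Q4=0; energy lost=4.592
Final charges: Q1=2.00, Q2=20.00, Q3=10.71, Q4=0.00, Q5=20.00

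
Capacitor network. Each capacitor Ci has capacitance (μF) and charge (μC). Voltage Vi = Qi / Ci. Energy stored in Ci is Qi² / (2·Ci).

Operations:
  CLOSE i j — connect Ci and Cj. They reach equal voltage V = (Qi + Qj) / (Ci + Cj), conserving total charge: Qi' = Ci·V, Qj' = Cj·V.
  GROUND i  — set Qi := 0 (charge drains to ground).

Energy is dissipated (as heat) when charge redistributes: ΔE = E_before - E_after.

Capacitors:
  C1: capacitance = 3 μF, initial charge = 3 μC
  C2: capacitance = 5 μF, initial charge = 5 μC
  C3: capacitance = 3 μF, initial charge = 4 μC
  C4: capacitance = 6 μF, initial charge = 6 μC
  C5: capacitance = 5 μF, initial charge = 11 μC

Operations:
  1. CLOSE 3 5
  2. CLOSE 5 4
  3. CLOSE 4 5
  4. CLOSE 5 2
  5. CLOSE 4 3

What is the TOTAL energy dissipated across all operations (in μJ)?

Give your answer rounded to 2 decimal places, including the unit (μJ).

Initial: C1(3μF, Q=3μC, V=1.00V), C2(5μF, Q=5μC, V=1.00V), C3(3μF, Q=4μC, V=1.33V), C4(6μF, Q=6μC, V=1.00V), C5(5μF, Q=11μC, V=2.20V)
Op 1: CLOSE 3-5: Q_total=15.00, C_total=8.00, V=1.88; Q3=5.62, Q5=9.38; dissipated=0.704
Op 2: CLOSE 5-4: Q_total=15.38, C_total=11.00, V=1.40; Q5=6.99, Q4=8.39; dissipated=1.044
Op 3: CLOSE 4-5: Q_total=15.38, C_total=11.00, V=1.40; Q4=8.39, Q5=6.99; dissipated=0.000
Op 4: CLOSE 5-2: Q_total=11.99, C_total=10.00, V=1.20; Q5=5.99, Q2=5.99; dissipated=0.198
Op 5: CLOSE 4-3: Q_total=14.01, C_total=9.00, V=1.56; Q4=9.34, Q3=4.67; dissipated=0.228
Total dissipated: 2.174 μJ

Answer: 2.17 μJ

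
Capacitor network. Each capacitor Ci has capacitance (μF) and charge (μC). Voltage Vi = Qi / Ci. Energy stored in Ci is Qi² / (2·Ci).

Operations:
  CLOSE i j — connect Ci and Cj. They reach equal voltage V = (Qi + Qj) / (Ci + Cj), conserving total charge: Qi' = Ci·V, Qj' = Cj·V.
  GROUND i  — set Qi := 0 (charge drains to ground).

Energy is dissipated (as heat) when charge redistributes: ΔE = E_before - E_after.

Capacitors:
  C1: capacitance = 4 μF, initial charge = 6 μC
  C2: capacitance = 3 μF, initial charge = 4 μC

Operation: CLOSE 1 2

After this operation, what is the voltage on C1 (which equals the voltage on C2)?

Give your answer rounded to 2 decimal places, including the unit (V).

Initial: C1(4μF, Q=6μC, V=1.50V), C2(3μF, Q=4μC, V=1.33V)
Op 1: CLOSE 1-2: Q_total=10.00, C_total=7.00, V=1.43; Q1=5.71, Q2=4.29; dissipated=0.024

Answer: 1.43 V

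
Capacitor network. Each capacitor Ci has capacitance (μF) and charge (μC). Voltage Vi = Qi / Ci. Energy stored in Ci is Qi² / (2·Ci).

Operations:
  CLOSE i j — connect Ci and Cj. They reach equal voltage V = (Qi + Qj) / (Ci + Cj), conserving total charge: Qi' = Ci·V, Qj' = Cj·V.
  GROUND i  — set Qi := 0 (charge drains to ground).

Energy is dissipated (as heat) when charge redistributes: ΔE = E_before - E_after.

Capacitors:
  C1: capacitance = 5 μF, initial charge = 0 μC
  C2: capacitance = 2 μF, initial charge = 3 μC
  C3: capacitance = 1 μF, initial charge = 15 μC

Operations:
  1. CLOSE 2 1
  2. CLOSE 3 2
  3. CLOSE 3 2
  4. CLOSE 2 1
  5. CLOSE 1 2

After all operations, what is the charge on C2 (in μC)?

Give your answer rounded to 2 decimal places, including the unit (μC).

Answer: 3.63 μC

Derivation:
Initial: C1(5μF, Q=0μC, V=0.00V), C2(2μF, Q=3μC, V=1.50V), C3(1μF, Q=15μC, V=15.00V)
Op 1: CLOSE 2-1: Q_total=3.00, C_total=7.00, V=0.43; Q2=0.86, Q1=2.14; dissipated=1.607
Op 2: CLOSE 3-2: Q_total=15.86, C_total=3.00, V=5.29; Q3=5.29, Q2=10.57; dissipated=70.776
Op 3: CLOSE 3-2: Q_total=15.86, C_total=3.00, V=5.29; Q3=5.29, Q2=10.57; dissipated=0.000
Op 4: CLOSE 2-1: Q_total=12.71, C_total=7.00, V=1.82; Q2=3.63, Q1=9.08; dissipated=16.851
Op 5: CLOSE 1-2: Q_total=12.71, C_total=7.00, V=1.82; Q1=9.08, Q2=3.63; dissipated=0.000
Final charges: Q1=9.08, Q2=3.63, Q3=5.29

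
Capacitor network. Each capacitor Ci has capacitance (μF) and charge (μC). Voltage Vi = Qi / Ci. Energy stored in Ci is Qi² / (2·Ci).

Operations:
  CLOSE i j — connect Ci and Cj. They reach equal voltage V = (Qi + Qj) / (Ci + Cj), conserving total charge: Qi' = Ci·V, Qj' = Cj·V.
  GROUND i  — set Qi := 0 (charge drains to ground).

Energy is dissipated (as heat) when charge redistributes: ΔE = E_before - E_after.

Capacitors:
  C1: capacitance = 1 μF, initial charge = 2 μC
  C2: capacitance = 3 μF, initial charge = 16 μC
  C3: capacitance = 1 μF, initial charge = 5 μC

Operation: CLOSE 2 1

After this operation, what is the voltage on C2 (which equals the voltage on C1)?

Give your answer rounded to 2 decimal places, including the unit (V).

Answer: 4.50 V

Derivation:
Initial: C1(1μF, Q=2μC, V=2.00V), C2(3μF, Q=16μC, V=5.33V), C3(1μF, Q=5μC, V=5.00V)
Op 1: CLOSE 2-1: Q_total=18.00, C_total=4.00, V=4.50; Q2=13.50, Q1=4.50; dissipated=4.167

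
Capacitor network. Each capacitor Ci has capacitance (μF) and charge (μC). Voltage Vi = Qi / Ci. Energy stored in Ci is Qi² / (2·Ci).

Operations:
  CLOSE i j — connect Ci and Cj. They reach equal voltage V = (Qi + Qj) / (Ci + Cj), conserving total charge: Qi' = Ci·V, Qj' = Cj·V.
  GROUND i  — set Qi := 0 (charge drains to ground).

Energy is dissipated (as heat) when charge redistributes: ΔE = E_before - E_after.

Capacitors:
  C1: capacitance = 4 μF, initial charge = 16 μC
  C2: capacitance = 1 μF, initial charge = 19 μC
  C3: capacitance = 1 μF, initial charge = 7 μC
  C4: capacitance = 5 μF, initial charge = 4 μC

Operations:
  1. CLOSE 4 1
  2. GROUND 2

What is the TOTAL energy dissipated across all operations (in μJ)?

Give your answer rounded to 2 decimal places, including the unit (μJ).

Initial: C1(4μF, Q=16μC, V=4.00V), C2(1μF, Q=19μC, V=19.00V), C3(1μF, Q=7μC, V=7.00V), C4(5μF, Q=4μC, V=0.80V)
Op 1: CLOSE 4-1: Q_total=20.00, C_total=9.00, V=2.22; Q4=11.11, Q1=8.89; dissipated=11.378
Op 2: GROUND 2: Q2=0; energy lost=180.500
Total dissipated: 191.878 μJ

Answer: 191.88 μJ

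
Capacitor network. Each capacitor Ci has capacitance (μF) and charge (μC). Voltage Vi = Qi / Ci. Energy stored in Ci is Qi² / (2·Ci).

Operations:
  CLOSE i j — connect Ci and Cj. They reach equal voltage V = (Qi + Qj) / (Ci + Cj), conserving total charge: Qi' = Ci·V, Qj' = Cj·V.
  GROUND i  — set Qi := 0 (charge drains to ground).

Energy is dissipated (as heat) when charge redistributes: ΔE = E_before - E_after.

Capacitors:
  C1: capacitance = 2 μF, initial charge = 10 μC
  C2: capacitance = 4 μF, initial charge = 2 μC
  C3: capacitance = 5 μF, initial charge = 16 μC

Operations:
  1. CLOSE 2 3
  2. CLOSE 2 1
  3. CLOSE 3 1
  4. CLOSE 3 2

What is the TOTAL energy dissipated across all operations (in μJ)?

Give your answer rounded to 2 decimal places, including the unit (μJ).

Initial: C1(2μF, Q=10μC, V=5.00V), C2(4μF, Q=2μC, V=0.50V), C3(5μF, Q=16μC, V=3.20V)
Op 1: CLOSE 2-3: Q_total=18.00, C_total=9.00, V=2.00; Q2=8.00, Q3=10.00; dissipated=8.100
Op 2: CLOSE 2-1: Q_total=18.00, C_total=6.00, V=3.00; Q2=12.00, Q1=6.00; dissipated=6.000
Op 3: CLOSE 3-1: Q_total=16.00, C_total=7.00, V=2.29; Q3=11.43, Q1=4.57; dissipated=0.714
Op 4: CLOSE 3-2: Q_total=23.43, C_total=9.00, V=2.60; Q3=13.02, Q2=10.41; dissipated=0.567
Total dissipated: 15.381 μJ

Answer: 15.38 μJ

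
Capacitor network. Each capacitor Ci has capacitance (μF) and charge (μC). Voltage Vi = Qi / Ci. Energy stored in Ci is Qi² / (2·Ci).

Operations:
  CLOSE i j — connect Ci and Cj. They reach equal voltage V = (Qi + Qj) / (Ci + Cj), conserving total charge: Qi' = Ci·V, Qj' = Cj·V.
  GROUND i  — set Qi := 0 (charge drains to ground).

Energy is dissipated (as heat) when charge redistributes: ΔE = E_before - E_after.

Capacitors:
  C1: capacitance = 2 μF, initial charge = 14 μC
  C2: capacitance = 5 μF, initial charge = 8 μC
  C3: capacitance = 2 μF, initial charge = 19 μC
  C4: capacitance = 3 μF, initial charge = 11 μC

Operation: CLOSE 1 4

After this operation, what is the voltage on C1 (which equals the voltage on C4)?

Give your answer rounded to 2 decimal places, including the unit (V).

Answer: 5.00 V

Derivation:
Initial: C1(2μF, Q=14μC, V=7.00V), C2(5μF, Q=8μC, V=1.60V), C3(2μF, Q=19μC, V=9.50V), C4(3μF, Q=11μC, V=3.67V)
Op 1: CLOSE 1-4: Q_total=25.00, C_total=5.00, V=5.00; Q1=10.00, Q4=15.00; dissipated=6.667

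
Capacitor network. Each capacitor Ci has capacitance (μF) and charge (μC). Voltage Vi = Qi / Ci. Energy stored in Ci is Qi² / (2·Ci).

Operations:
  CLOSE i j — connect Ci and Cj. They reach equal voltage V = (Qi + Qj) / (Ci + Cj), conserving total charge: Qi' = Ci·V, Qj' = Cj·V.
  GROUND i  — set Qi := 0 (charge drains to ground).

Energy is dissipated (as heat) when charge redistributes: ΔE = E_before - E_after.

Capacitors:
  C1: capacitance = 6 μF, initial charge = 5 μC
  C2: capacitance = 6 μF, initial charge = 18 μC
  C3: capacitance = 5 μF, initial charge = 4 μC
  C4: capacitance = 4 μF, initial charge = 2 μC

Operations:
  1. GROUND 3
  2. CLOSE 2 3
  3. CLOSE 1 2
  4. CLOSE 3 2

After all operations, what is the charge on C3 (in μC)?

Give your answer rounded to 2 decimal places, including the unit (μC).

Initial: C1(6μF, Q=5μC, V=0.83V), C2(6μF, Q=18μC, V=3.00V), C3(5μF, Q=4μC, V=0.80V), C4(4μF, Q=2μC, V=0.50V)
Op 1: GROUND 3: Q3=0; energy lost=1.600
Op 2: CLOSE 2-3: Q_total=18.00, C_total=11.00, V=1.64; Q2=9.82, Q3=8.18; dissipated=12.273
Op 3: CLOSE 1-2: Q_total=14.82, C_total=12.00, V=1.23; Q1=7.41, Q2=7.41; dissipated=0.967
Op 4: CLOSE 3-2: Q_total=15.59, C_total=11.00, V=1.42; Q3=7.09, Q2=8.50; dissipated=0.220
Final charges: Q1=7.41, Q2=8.50, Q3=7.09, Q4=2.00

Answer: 7.09 μC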